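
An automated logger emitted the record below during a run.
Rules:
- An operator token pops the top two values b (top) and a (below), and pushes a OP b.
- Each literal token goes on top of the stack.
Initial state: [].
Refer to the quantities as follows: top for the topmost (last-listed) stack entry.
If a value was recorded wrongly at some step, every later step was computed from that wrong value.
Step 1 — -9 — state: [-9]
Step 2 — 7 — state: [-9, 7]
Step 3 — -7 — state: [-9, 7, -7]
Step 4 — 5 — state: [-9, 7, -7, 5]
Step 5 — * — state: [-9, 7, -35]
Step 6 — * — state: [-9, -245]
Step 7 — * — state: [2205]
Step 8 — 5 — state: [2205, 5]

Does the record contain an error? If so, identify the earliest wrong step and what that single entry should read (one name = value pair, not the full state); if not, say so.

Recomputing the run from the initial state:
step 1: [-9]
step 2: [-9, 7]
step 3: [-9, 7, -7]
step 4: [-9, 7, -7, 5]
step 5: [-9, 7, -35]
step 6: [-9, -245]
step 7: [2205]
step 8: [2205, 5]
This matches the record at every step.

no error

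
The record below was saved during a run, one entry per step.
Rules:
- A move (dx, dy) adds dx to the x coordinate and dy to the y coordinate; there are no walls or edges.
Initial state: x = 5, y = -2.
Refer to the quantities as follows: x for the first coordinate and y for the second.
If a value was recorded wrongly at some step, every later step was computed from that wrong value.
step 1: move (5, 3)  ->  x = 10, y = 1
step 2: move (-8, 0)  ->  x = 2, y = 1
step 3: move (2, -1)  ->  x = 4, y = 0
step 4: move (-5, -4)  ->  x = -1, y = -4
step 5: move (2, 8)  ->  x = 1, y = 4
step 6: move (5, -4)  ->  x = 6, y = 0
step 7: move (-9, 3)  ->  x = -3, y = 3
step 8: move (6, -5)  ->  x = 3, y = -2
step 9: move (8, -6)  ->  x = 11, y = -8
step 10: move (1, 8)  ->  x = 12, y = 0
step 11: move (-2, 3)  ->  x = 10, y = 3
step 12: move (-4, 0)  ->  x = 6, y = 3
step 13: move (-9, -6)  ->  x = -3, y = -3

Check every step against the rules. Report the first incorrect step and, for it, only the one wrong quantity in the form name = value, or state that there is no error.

no error

Recomputing the run from the initial state:
step 1: x = 10, y = 1
step 2: x = 2, y = 1
step 3: x = 4, y = 0
step 4: x = -1, y = -4
step 5: x = 1, y = 4
step 6: x = 6, y = 0
step 7: x = -3, y = 3
step 8: x = 3, y = -2
step 9: x = 11, y = -8
step 10: x = 12, y = 0
step 11: x = 10, y = 3
step 12: x = 6, y = 3
step 13: x = -3, y = -3
This matches the record at every step.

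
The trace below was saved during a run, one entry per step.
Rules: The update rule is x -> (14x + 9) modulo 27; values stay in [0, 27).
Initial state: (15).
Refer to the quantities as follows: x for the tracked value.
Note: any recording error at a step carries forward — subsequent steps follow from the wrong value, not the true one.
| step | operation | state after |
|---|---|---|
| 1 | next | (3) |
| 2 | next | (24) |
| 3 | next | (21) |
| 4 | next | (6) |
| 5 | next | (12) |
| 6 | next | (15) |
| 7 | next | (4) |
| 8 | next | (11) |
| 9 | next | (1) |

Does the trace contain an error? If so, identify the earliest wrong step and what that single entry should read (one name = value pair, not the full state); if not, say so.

step 1: x = (14*15 + 9) mod 27 = 3 -> checks out
step 2: x = (14*3 + 9) mod 27 = 24 -> consistent with the trace
step 3: x = (14*24 + 9) mod 27 = 21 -> in agreement
step 4: x = (14*21 + 9) mod 27 = 6 -> no discrepancy
step 5: x = (14*6 + 9) mod 27 = 12 -> same as recorded
step 6: x = (14*12 + 9) mod 27 = 15 -> no discrepancy
step 7: x = (14*15 + 9) mod 27 = 3 -> the trace disagrees here
First incorrect step: 7; the correct value is x = 3.

step 7, x = 3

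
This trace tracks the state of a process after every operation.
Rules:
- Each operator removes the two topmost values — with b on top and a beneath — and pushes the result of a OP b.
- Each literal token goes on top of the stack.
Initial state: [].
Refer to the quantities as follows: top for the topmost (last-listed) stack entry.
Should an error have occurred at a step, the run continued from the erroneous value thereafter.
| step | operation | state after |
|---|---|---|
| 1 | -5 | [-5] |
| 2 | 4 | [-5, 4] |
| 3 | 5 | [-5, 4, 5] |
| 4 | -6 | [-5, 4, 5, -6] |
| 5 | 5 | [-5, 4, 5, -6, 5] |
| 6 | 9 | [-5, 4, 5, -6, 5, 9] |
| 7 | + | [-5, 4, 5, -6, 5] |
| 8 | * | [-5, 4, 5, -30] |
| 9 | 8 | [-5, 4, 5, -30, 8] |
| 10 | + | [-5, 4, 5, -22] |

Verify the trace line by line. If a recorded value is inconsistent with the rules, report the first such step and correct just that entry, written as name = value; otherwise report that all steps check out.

step 7, top = 14

1. push -5: top = -5 (confirmed correct)
2. push 4: top = 4 (consistent with the trace)
3. push 5: top = 5 (agrees with the trace)
4. push -6: top = -6 (confirmed correct)
5. push 5: top = 5 (same as recorded)
6. push 9: top = 9 (verified)
7. 5 + 9 = 14 (the recorded entry deviates here)
First deviation found at step 7; the corrected entry is top = 14.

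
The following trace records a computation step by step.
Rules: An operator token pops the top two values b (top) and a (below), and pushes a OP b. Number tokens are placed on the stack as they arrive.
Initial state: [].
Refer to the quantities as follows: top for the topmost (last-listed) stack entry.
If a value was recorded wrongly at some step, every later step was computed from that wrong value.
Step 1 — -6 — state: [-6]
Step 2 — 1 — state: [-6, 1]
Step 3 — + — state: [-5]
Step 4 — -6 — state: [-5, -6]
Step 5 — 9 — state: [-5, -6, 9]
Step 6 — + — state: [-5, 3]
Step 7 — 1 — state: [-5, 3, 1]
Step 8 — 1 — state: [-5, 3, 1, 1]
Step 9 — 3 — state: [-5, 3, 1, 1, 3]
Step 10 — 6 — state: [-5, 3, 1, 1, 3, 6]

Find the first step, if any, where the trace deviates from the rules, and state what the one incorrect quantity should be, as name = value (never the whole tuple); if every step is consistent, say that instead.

Recomputing the run from the initial state:
step 1: [-6]
step 2: [-6, 1]
step 3: [-5]
step 4: [-5, -6]
step 5: [-5, -6, 9]
step 6: [-5, 3]
step 7: [-5, 3, 1]
step 8: [-5, 3, 1, 1]
step 9: [-5, 3, 1, 1, 3]
step 10: [-5, 3, 1, 1, 3, 6]
This matches the trace at every step.

no error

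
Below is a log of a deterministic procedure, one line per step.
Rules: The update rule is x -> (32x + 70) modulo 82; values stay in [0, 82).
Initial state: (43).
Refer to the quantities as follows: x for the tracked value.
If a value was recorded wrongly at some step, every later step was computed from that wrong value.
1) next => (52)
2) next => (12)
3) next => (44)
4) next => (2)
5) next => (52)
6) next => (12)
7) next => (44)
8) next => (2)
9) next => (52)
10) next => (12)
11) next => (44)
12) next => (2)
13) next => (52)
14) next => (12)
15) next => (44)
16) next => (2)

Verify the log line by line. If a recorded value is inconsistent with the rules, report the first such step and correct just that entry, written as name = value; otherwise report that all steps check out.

1. x = (32*43 + 70) mod 82 = 52 (in agreement)
2. x = (32*52 + 70) mod 82 = 12 (exactly as logged)
3. x = (32*12 + 70) mod 82 = 44 (same as recorded)
4. x = (32*44 + 70) mod 82 = 2 (same as recorded)
5. x = (32*2 + 70) mod 82 = 52 (exactly as logged)
6. x = (32*52 + 70) mod 82 = 12 (checks out)
7. x = (32*12 + 70) mod 82 = 44 (in agreement)
8. x = (32*44 + 70) mod 82 = 2 (consistent with the log)
9. x = (32*2 + 70) mod 82 = 52 (agrees with the log)
10. x = (32*52 + 70) mod 82 = 12 (agrees with the log)
11. x = (32*12 + 70) mod 82 = 44 (consistent with the log)
12. x = (32*44 + 70) mod 82 = 2 (in agreement)
13. x = (32*2 + 70) mod 82 = 52 (confirmed correct)
14. x = (32*52 + 70) mod 82 = 12 (in agreement)
15. x = (32*12 + 70) mod 82 = 44 (same as recorded)
16. x = (32*44 + 70) mod 82 = 2 (agrees with the log)
All entries verified; no error found.

no error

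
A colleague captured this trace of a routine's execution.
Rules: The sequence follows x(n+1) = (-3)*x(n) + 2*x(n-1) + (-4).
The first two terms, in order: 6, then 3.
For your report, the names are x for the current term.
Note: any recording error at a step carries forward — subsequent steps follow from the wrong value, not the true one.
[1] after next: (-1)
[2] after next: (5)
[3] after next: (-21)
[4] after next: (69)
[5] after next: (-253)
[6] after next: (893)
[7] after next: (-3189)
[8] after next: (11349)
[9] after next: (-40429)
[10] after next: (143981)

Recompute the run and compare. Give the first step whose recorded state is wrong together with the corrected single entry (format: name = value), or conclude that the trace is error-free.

no error

Recomputing the run from the initial state:
step 1: x = -1
step 2: x = 5
step 3: x = -21
step 4: x = 69
step 5: x = -253
step 6: x = 893
step 7: x = -3189
step 8: x = 11349
step 9: x = -40429
step 10: x = 143981
This matches the trace at every step.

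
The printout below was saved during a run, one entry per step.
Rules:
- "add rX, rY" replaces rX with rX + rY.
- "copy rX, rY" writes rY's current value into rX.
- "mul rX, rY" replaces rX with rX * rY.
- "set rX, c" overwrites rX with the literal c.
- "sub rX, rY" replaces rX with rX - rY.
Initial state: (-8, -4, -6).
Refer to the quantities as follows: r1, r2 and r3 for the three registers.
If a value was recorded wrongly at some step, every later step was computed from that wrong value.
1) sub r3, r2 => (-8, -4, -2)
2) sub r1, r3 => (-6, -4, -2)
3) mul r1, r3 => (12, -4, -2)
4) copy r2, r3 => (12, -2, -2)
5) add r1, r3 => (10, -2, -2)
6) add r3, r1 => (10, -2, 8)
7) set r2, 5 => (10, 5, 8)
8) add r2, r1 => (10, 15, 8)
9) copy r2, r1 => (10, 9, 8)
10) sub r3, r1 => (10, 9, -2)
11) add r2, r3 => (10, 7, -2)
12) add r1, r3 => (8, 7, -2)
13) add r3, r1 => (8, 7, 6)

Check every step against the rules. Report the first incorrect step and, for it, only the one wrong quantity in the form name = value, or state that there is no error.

1. r3 = -6 - -4 = -2 (confirmed correct)
2. r1 = -8 - -2 = -6 (checks out)
3. r1 = -6 * -2 = 12 (no discrepancy)
4. r2 = -2 (exactly as logged)
5. r1 = 12 + -2 = 10 (checks out)
6. r3 = -2 + 10 = 8 (verified)
7. r2 = 5 (no discrepancy)
8. r2 = 5 + 10 = 15 (agrees with the printout)
9. r2 = 10 (the printout has a different value)
First deviation found at step 9; the corrected entry is r2 = 10.

step 9, r2 = 10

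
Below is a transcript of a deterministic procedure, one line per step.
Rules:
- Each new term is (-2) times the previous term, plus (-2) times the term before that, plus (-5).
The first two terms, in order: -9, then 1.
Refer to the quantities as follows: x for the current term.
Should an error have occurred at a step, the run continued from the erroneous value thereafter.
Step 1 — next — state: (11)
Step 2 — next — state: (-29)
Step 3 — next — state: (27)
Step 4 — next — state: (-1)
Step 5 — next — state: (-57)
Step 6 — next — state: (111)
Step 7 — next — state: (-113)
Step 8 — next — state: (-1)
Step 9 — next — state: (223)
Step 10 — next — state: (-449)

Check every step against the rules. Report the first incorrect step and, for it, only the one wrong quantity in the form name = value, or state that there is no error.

step 3, x = 31

1. x = -2*(1) + (-2)*(-9) + (-5) = 11 (in agreement)
2. x = -2*(11) + (-2)*(1) + (-5) = -29 (no discrepancy)
3. x = -2*(-29) + (-2)*(11) + (-5) = 31 (the transcript disagrees here)
So the first discrepancy is step 3, where the right value is x = 31.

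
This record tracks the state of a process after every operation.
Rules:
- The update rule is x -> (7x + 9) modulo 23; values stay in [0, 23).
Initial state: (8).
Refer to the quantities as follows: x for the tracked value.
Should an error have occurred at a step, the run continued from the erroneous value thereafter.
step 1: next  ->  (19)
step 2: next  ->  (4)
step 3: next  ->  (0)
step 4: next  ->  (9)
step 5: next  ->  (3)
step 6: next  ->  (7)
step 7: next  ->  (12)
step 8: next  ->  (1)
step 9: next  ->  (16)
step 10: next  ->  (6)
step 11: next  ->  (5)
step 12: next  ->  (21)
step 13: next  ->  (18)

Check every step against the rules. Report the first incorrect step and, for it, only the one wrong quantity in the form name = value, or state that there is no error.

Recomputing the run from the initial state:
step 1: x = 19
step 2: x = 4
step 3: x = 14
step 4: x = 15
step 5: x = 22
step 6: x = 2
step 7: x = 0
step 8: x = 9
step 9: x = 3
step 10: x = 7
step 11: x = 12
step 12: x = 1
step 13: x = 16
The first disagreement with the record is at step 3, where the value should be x = 14.

step 3, x = 14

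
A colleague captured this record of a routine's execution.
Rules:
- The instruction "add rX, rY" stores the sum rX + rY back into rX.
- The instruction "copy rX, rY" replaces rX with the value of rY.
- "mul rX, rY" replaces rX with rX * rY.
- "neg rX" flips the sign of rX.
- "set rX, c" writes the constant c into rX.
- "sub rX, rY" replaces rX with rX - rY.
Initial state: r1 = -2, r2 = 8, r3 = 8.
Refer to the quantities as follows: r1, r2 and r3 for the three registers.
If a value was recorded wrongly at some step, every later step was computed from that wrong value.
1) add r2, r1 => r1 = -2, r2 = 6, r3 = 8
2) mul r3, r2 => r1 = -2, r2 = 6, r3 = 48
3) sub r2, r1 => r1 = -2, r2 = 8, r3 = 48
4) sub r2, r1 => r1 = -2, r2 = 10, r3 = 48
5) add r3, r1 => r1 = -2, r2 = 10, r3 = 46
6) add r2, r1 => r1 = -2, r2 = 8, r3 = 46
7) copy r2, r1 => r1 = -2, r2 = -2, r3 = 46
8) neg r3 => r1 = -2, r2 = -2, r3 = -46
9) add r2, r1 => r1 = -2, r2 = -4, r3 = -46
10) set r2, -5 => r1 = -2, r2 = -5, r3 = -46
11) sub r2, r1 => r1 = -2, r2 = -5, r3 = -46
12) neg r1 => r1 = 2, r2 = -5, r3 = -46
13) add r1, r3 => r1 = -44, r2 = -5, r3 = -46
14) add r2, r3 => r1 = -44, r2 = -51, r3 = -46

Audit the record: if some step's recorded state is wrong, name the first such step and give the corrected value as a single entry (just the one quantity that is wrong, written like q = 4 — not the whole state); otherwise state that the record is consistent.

Step 1: r2 = 8 + -2 = 6 — confirmed correct.
Step 2: r3 = 8 * 6 = 48 — same as recorded.
Step 3: r2 = 6 - -2 = 8 — checks out.
Step 4: r2 = 8 - -2 = 10 — checks out.
Step 5: r3 = 48 + -2 = 46 — checks out.
Step 6: r2 = 10 + -2 = 8 — exactly as logged.
Step 7: r2 = -2 — agrees with the record.
Step 8: r3 = -(46) = -46 — same as recorded.
Step 9: r2 = -2 + -2 = -4 — same as recorded.
Step 10: r2 = -5 — confirmed correct.
Step 11: r2 = -5 - -2 = -3 — this is not what the record shows.
That makes step 11 the first incorrect line — r2 = -3 is what it should show.

step 11, r2 = -3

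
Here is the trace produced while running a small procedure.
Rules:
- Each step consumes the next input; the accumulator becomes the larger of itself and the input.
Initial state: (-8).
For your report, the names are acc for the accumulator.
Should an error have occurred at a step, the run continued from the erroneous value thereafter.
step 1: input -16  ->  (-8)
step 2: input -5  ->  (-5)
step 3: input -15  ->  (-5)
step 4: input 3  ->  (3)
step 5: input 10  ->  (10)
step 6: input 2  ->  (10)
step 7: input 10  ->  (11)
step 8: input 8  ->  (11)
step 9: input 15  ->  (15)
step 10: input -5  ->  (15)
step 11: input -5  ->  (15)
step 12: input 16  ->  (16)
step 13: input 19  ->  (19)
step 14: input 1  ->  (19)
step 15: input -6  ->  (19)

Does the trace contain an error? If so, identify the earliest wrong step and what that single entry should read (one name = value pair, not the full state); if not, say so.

step 7, acc = 10

Step 1: acc = max(-8, -16) = -8 — in agreement.
Step 2: acc = max(-8, -5) = -5 — exactly as logged.
Step 3: acc = max(-5, -15) = -5 — matches.
Step 4: acc = max(-5, 3) = 3 — consistent with the trace.
Step 5: acc = max(3, 10) = 10 — consistent with the trace.
Step 6: acc = max(10, 2) = 10 — no discrepancy.
Step 7: acc = max(10, 10) = 10 — the recorded entry deviates here.
Step 7 is the first one off; corrected, acc = 10.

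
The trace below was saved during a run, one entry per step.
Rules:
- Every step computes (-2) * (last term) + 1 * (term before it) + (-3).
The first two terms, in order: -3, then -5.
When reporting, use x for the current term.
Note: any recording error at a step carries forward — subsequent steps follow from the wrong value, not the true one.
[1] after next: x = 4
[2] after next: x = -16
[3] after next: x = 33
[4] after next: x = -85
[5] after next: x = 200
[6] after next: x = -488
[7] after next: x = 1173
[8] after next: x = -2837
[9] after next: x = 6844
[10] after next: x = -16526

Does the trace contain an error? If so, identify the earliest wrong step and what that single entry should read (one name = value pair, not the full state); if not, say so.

Recomputing the run from the initial state:
step 1: x = 4
step 2: x = -16
step 3: x = 33
step 4: x = -85
step 5: x = 200
step 6: x = -488
step 7: x = 1173
step 8: x = -2837
step 9: x = 6844
step 10: x = -16528
The first disagreement with the trace is at step 10, where the value should be x = -16528.

step 10, x = -16528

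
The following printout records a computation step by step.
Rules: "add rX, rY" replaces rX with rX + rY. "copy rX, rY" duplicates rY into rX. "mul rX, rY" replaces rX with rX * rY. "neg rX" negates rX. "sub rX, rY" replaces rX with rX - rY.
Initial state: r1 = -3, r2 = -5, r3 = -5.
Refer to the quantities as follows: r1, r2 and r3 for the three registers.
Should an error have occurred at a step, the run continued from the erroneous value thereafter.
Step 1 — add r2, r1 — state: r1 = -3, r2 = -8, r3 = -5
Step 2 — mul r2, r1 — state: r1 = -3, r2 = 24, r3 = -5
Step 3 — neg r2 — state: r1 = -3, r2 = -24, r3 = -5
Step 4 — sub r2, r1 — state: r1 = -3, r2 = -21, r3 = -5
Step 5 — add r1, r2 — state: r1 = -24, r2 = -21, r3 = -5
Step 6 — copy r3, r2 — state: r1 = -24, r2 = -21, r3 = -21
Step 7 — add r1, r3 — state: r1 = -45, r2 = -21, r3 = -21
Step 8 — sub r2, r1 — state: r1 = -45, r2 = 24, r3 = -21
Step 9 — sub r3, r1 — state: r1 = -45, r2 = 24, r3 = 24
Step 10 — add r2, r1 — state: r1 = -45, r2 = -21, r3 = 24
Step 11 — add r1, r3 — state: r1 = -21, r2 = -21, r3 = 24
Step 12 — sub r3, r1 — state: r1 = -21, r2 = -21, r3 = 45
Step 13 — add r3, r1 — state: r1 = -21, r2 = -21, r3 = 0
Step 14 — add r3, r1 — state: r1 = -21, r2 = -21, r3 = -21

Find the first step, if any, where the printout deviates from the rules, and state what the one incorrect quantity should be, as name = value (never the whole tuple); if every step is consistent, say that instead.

step 13, r3 = 24

Step 1: r2 = -5 + -3 = -8 — in agreement.
Step 2: r2 = -8 * -3 = 24 — matches.
Step 3: r2 = -(24) = -24 — confirmed correct.
Step 4: r2 = -24 - -3 = -21 — confirmed correct.
Step 5: r1 = -3 + -21 = -24 — exactly as logged.
Step 6: r3 = -21 — in agreement.
Step 7: r1 = -24 + -21 = -45 — consistent with the printout.
Step 8: r2 = -21 - -45 = 24 — checks out.
Step 9: r3 = -21 - -45 = 24 — same as recorded.
Step 10: r2 = 24 + -45 = -21 — exactly as logged.
Step 11: r1 = -45 + 24 = -21 — matches.
Step 12: r3 = 24 - -21 = 45 — matches.
Step 13: r3 = 45 + -21 = 24 — the entry is off here.
Conclusion: step 13 carries the first error; the entry should be r3 = 24.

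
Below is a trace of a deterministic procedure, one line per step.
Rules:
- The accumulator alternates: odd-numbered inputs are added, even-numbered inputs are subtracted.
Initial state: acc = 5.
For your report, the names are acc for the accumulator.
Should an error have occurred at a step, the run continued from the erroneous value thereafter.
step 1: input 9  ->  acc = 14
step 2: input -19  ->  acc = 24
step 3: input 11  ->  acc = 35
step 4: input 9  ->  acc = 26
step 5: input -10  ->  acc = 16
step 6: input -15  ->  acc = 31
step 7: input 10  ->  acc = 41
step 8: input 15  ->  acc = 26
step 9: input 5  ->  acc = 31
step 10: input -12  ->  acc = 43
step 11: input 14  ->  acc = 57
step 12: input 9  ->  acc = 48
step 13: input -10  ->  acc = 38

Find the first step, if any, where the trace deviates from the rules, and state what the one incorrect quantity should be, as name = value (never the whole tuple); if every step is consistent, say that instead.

step 1: acc = 5 + 9 = 14 -> confirmed correct
step 2: acc = 14 - -19 = 33 -> the recorded entry deviates here
First deviation found at step 2; the corrected entry is acc = 33.

step 2, acc = 33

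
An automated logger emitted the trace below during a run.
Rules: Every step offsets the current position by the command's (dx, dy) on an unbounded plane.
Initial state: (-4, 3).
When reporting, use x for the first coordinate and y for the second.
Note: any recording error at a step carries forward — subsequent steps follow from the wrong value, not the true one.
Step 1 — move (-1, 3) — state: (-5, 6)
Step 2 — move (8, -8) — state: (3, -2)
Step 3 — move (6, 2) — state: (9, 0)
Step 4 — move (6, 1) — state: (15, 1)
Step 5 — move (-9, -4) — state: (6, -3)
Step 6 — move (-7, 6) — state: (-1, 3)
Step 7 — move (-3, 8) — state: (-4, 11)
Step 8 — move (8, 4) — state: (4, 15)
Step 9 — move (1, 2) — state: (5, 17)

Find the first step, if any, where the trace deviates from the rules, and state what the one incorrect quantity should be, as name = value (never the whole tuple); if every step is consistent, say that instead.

Recomputing the run from the initial state:
step 1: x = -5, y = 6
step 2: x = 3, y = -2
step 3: x = 9, y = 0
step 4: x = 15, y = 1
step 5: x = 6, y = -3
step 6: x = -1, y = 3
step 7: x = -4, y = 11
step 8: x = 4, y = 15
step 9: x = 5, y = 17
This matches the trace at every step.

no error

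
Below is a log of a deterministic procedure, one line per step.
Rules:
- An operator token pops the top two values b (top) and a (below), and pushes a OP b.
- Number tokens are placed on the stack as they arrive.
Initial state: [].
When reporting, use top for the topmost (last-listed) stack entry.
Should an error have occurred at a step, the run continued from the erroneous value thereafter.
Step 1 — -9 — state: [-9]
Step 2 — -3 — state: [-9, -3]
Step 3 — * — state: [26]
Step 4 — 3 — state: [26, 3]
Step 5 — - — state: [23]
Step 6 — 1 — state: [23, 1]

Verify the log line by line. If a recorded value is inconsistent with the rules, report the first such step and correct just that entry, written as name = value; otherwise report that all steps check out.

step 3, top = 27

step 1: push -9: top = -9 -> verified
step 2: push -3: top = -3 -> matches
step 3: -9 * -3 = 27 -> a discrepancy with the log
Step 3 is the first one off; corrected, top = 27.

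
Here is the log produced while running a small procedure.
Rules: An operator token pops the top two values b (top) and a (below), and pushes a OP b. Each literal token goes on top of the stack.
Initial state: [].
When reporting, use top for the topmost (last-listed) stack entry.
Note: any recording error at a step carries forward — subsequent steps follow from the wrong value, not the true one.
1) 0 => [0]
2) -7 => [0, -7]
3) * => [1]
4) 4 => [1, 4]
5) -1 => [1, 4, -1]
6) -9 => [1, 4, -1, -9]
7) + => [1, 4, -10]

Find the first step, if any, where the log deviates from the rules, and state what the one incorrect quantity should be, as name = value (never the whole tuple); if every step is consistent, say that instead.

step 3, top = 0

1. push 0: top = 0 (matches)
2. push -7: top = -7 (checks out)
3. 0 * -7 = 0 (the log disagrees here)
First incorrect step: 3; the correct value is top = 0.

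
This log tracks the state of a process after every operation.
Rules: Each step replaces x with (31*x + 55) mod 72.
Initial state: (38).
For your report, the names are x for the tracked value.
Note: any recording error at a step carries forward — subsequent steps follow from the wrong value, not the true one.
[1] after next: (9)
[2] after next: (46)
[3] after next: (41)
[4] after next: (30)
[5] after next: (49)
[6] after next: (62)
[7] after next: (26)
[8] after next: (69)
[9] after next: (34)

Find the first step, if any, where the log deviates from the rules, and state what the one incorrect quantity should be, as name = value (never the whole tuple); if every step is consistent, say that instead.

step 7, x = 33

Recomputing the run from the initial state:
step 1: x = 9
step 2: x = 46
step 3: x = 41
step 4: x = 30
step 5: x = 49
step 6: x = 62
step 7: x = 33
step 8: x = 70
step 9: x = 65
The first disagreement with the log is at step 7, where the value should be x = 33.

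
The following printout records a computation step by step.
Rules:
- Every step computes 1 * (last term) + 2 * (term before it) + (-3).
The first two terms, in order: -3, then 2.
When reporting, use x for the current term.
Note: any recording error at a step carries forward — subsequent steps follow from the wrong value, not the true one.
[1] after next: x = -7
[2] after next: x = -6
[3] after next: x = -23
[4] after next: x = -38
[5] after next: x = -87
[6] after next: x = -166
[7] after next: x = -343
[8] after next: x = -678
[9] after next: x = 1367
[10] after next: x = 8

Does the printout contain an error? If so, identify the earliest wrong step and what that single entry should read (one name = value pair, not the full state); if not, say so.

Recomputing the run from the initial state:
step 1: x = -7
step 2: x = -6
step 3: x = -23
step 4: x = -38
step 5: x = -87
step 6: x = -166
step 7: x = -343
step 8: x = -678
step 9: x = -1367
step 10: x = -2726
The first disagreement with the printout is at step 9, where the value should be x = -1367.

step 9, x = -1367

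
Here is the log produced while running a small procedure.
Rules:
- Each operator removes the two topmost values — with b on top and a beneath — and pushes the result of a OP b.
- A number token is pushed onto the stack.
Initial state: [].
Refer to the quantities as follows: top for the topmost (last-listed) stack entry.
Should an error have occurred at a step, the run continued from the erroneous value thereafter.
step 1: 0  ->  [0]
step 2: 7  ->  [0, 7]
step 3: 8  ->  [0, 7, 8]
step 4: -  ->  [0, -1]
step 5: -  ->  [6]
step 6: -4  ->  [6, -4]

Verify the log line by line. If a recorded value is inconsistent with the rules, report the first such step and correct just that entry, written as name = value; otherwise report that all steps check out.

1. push 0: top = 0 (checks out)
2. push 7: top = 7 (matches)
3. push 8: top = 8 (exactly as logged)
4. 7 - 8 = -1 (exactly as logged)
5. 0 - -1 = 1 (a discrepancy with the log)
The audit stops at step 5: the recorded entry is wrong and should be top = 1.

step 5, top = 1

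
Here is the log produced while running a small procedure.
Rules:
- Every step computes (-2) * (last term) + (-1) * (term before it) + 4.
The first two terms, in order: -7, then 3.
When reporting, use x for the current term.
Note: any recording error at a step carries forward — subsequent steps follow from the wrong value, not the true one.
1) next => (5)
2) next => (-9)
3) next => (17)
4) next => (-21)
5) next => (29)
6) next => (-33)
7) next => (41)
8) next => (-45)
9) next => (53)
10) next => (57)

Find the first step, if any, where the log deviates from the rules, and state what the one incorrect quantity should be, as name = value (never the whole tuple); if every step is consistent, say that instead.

step 10, x = -57

Step 1: x = -2*(3) + (-1)*(-7) + (4) = 5 — matches.
Step 2: x = -2*(5) + (-1)*(3) + (4) = -9 — checks out.
Step 3: x = -2*(-9) + (-1)*(5) + (4) = 17 — in agreement.
Step 4: x = -2*(17) + (-1)*(-9) + (4) = -21 — no discrepancy.
Step 5: x = -2*(-21) + (-1)*(17) + (4) = 29 — checks out.
Step 6: x = -2*(29) + (-1)*(-21) + (4) = -33 — in agreement.
Step 7: x = -2*(-33) + (-1)*(29) + (4) = 41 — no discrepancy.
Step 8: x = -2*(41) + (-1)*(-33) + (4) = -45 — checks out.
Step 9: x = -2*(-45) + (-1)*(41) + (4) = 53 — agrees with the log.
Step 10: x = -2*(53) + (-1)*(-45) + (4) = -57 — the log disagrees here.
Conclusion: step 10 carries the first error; the entry should be x = -57.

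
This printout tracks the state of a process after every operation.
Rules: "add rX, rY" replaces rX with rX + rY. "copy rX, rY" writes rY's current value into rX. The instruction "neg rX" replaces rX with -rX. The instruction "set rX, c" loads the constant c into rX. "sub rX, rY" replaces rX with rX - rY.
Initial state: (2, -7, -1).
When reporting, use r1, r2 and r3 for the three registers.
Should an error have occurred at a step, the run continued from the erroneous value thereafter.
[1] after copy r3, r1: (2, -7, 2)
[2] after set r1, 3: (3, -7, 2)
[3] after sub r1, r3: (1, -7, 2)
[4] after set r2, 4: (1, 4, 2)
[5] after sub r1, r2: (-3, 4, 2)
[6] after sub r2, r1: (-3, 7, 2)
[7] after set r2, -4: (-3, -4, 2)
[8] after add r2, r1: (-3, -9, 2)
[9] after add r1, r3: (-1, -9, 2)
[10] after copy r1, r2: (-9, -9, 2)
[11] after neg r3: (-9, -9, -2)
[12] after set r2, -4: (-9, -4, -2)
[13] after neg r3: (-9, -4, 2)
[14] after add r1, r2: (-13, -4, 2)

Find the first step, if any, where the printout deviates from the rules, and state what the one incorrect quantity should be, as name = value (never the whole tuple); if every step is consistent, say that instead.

Step 1: r3 = 2 — same as recorded.
Step 2: r1 = 3 — confirmed correct.
Step 3: r1 = 3 - 2 = 1 — same as recorded.
Step 4: r2 = 4 — agrees with the printout.
Step 5: r1 = 1 - 4 = -3 — consistent with the printout.
Step 6: r2 = 4 - -3 = 7 — matches.
Step 7: r2 = -4 — verified.
Step 8: r2 = -4 + -3 = -7 — the printout disagrees here.
First incorrect step: 8; the correct value is r2 = -7.

step 8, r2 = -7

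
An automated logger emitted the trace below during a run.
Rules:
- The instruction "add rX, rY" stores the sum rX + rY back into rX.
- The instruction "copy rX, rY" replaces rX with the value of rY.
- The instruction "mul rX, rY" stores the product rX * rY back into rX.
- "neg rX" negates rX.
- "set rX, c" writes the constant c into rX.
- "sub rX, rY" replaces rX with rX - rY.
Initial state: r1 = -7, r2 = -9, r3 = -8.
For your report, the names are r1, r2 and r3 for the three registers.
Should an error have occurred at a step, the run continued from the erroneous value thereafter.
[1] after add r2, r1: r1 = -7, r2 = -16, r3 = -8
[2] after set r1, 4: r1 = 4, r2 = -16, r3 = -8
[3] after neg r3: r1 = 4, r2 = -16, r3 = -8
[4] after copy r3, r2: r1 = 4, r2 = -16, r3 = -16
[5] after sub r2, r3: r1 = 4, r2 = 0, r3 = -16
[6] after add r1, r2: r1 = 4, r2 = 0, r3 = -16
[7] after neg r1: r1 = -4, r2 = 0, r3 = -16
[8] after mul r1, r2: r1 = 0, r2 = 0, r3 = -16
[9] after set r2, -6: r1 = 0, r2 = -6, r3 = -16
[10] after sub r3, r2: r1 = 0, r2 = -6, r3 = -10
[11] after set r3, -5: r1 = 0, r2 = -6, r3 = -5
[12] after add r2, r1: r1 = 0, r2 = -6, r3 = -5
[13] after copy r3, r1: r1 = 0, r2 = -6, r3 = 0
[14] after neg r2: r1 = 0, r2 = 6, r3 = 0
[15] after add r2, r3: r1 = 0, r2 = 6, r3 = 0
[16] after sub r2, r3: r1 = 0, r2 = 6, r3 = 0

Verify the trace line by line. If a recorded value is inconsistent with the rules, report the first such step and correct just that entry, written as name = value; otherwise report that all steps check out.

step 1: r2 = -9 + -7 = -16 -> same as recorded
step 2: r1 = 4 -> checks out
step 3: r3 = -(-8) = 8 -> not what was recorded
Step 3 is the first one off; corrected, r3 = 8.

step 3, r3 = 8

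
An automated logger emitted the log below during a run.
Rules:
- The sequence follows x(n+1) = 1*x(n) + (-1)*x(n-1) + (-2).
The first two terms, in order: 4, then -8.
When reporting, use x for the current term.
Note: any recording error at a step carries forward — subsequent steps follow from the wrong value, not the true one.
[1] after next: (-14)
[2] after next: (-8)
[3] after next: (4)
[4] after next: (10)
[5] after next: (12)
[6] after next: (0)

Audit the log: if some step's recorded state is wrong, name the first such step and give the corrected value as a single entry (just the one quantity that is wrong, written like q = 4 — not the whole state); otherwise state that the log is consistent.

1. x = 1*(-8) + (-1)*(4) + (-2) = -14 (in agreement)
2. x = 1*(-14) + (-1)*(-8) + (-2) = -8 (verified)
3. x = 1*(-8) + (-1)*(-14) + (-2) = 4 (verified)
4. x = 1*(4) + (-1)*(-8) + (-2) = 10 (in agreement)
5. x = 1*(10) + (-1)*(4) + (-2) = 4 (the recorded entry deviates here)
First incorrect step: 5; the correct value is x = 4.

step 5, x = 4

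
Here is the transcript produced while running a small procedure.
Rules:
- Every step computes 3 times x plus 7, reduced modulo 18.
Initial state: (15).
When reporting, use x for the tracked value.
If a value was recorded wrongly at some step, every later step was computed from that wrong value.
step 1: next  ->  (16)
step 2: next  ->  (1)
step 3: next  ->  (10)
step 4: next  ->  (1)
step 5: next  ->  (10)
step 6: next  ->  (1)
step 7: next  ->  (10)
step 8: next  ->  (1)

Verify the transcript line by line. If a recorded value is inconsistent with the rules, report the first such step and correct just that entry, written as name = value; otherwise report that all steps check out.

no error

Step 1: x = (3*15 + 7) mod 18 = 16 — verified.
Step 2: x = (3*16 + 7) mod 18 = 1 — confirmed correct.
Step 3: x = (3*1 + 7) mod 18 = 10 — verified.
Step 4: x = (3*10 + 7) mod 18 = 1 — matches.
Step 5: x = (3*1 + 7) mod 18 = 10 — exactly as logged.
Step 6: x = (3*10 + 7) mod 18 = 1 — no discrepancy.
Step 7: x = (3*1 + 7) mod 18 = 10 — in agreement.
Step 8: x = (3*10 + 7) mod 18 = 1 — agrees with the transcript.
Nothing is out of place; the run is error-free.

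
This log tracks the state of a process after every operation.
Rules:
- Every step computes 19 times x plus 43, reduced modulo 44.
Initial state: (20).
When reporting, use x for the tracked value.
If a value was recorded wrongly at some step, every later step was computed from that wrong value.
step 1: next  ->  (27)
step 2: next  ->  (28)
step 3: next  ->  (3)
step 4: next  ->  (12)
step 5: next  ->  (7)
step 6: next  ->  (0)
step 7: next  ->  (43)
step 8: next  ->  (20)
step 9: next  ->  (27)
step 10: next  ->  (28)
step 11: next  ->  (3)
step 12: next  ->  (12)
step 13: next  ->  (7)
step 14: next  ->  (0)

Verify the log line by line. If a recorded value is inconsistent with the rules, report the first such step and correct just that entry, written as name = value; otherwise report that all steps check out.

step 8, x = 24

Step 1: x = (19*20 + 43) mod 44 = 27 — matches.
Step 2: x = (19*27 + 43) mod 44 = 28 — consistent with the log.
Step 3: x = (19*28 + 43) mod 44 = 3 — checks out.
Step 4: x = (19*3 + 43) mod 44 = 12 — confirmed correct.
Step 5: x = (19*12 + 43) mod 44 = 7 — agrees with the log.
Step 6: x = (19*7 + 43) mod 44 = 0 — agrees with the log.
Step 7: x = (19*0 + 43) mod 44 = 43 — confirmed correct.
Step 8: x = (19*43 + 43) mod 44 = 24 — not what was recorded.
First deviation found at step 8; the corrected entry is x = 24.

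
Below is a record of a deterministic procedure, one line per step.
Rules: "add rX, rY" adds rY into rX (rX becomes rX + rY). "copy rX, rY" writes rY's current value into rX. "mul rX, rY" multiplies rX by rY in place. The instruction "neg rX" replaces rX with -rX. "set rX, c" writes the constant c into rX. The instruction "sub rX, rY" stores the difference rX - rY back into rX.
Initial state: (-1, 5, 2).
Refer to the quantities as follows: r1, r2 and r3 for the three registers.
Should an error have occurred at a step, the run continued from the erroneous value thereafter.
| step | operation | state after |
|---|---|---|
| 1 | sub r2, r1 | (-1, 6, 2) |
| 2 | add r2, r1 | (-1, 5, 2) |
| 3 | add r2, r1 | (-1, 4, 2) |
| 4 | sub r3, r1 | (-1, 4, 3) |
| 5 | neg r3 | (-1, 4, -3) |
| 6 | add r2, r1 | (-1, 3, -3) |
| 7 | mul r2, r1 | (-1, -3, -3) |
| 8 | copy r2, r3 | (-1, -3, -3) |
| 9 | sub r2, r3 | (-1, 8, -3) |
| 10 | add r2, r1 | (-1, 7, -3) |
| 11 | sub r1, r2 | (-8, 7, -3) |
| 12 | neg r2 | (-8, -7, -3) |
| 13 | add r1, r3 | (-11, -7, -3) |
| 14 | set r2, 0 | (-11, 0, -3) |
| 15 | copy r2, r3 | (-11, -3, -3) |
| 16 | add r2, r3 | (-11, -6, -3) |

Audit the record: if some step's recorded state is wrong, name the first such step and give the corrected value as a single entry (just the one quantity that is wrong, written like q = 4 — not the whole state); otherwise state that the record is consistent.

step 9, r2 = 0

1. r2 = 5 - -1 = 6 (no discrepancy)
2. r2 = 6 + -1 = 5 (same as recorded)
3. r2 = 5 + -1 = 4 (exactly as logged)
4. r3 = 2 - -1 = 3 (consistent with the record)
5. r3 = -(3) = -3 (agrees with the record)
6. r2 = 4 + -1 = 3 (checks out)
7. r2 = 3 * -1 = -3 (same as recorded)
8. r2 = -3 (same as recorded)
9. r2 = -3 - -3 = 0 (first mismatch against the record)
The audit stops at step 9: the recorded entry is wrong and should be r2 = 0.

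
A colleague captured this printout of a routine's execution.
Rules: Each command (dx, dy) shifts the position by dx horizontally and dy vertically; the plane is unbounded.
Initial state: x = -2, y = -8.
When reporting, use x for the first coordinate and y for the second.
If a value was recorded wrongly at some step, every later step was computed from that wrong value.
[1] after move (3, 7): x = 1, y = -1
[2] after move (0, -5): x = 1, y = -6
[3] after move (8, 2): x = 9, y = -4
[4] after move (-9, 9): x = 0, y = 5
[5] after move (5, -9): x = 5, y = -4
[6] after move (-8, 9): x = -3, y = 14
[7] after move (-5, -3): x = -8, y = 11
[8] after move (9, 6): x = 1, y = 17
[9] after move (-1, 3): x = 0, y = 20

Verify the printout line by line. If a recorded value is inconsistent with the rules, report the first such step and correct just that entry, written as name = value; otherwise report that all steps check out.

Recomputing the run from the initial state:
step 1: x = 1, y = -1
step 2: x = 1, y = -6
step 3: x = 9, y = -4
step 4: x = 0, y = 5
step 5: x = 5, y = -4
step 6: x = -3, y = 5
step 7: x = -8, y = 2
step 8: x = 1, y = 8
step 9: x = 0, y = 11
The first disagreement with the printout is at step 6, where the value should be y = 5.

step 6, y = 5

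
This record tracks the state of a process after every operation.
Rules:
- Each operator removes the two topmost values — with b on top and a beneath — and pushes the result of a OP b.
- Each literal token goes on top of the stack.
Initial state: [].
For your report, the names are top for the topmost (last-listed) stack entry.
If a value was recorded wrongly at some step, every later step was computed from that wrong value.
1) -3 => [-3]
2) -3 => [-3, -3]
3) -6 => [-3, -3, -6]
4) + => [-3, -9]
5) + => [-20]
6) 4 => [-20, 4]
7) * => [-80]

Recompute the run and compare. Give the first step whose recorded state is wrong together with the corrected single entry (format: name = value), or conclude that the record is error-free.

Recomputing the run from the initial state:
step 1: [-3]
step 2: [-3, -3]
step 3: [-3, -3, -6]
step 4: [-3, -9]
step 5: [-12]
step 6: [-12, 4]
step 7: [-48]
The first disagreement with the record is at step 5, where the value should be top = -12.

step 5, top = -12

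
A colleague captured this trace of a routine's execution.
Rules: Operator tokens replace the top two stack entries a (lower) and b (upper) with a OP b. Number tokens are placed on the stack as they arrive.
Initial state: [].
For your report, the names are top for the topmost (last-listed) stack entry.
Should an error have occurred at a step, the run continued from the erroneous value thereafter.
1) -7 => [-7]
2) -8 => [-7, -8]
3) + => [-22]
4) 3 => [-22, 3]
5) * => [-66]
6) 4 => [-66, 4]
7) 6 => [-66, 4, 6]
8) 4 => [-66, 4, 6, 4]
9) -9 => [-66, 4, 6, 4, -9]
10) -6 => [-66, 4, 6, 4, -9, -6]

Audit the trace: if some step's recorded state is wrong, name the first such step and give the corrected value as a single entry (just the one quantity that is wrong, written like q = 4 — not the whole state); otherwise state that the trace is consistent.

step 3, top = -15

1. push -7: top = -7 (exactly as logged)
2. push -8: top = -8 (verified)
3. -7 + -8 = -15 (a discrepancy with the trace)
First deviation found at step 3; the corrected entry is top = -15.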